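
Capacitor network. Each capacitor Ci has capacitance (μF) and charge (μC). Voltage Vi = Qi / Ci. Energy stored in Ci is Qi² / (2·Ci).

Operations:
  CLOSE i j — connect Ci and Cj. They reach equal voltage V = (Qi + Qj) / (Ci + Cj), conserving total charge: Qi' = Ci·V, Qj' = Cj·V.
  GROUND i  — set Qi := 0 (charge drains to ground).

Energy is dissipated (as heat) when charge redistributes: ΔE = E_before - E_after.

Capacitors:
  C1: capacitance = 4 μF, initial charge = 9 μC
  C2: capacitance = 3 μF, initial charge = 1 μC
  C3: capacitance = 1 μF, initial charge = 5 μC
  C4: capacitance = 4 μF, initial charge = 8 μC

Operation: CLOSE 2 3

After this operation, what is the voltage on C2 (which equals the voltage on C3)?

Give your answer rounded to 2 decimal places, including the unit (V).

Initial: C1(4μF, Q=9μC, V=2.25V), C2(3μF, Q=1μC, V=0.33V), C3(1μF, Q=5μC, V=5.00V), C4(4μF, Q=8μC, V=2.00V)
Op 1: CLOSE 2-3: Q_total=6.00, C_total=4.00, V=1.50; Q2=4.50, Q3=1.50; dissipated=8.167

Answer: 1.50 V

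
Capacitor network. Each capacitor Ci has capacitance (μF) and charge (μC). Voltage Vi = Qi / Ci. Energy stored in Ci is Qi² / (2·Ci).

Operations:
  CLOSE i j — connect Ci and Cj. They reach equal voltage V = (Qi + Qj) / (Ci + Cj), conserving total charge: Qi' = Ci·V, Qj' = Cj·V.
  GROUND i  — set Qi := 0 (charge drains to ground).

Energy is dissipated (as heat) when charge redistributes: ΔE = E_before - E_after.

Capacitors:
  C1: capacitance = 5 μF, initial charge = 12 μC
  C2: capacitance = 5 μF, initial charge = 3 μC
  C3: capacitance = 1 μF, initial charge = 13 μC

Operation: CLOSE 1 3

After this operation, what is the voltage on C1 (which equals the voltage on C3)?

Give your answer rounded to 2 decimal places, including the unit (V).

Initial: C1(5μF, Q=12μC, V=2.40V), C2(5μF, Q=3μC, V=0.60V), C3(1μF, Q=13μC, V=13.00V)
Op 1: CLOSE 1-3: Q_total=25.00, C_total=6.00, V=4.17; Q1=20.83, Q3=4.17; dissipated=46.817

Answer: 4.17 V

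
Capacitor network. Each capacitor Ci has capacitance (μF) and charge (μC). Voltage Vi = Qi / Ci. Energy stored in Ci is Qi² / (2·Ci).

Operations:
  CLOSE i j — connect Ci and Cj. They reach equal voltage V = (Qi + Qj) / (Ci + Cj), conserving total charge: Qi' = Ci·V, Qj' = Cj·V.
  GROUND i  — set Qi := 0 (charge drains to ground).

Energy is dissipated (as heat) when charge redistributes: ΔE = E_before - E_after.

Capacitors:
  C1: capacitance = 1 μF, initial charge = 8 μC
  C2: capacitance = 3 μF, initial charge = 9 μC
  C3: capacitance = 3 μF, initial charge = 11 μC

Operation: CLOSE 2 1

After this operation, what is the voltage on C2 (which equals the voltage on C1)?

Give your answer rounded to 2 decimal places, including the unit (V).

Initial: C1(1μF, Q=8μC, V=8.00V), C2(3μF, Q=9μC, V=3.00V), C3(3μF, Q=11μC, V=3.67V)
Op 1: CLOSE 2-1: Q_total=17.00, C_total=4.00, V=4.25; Q2=12.75, Q1=4.25; dissipated=9.375

Answer: 4.25 V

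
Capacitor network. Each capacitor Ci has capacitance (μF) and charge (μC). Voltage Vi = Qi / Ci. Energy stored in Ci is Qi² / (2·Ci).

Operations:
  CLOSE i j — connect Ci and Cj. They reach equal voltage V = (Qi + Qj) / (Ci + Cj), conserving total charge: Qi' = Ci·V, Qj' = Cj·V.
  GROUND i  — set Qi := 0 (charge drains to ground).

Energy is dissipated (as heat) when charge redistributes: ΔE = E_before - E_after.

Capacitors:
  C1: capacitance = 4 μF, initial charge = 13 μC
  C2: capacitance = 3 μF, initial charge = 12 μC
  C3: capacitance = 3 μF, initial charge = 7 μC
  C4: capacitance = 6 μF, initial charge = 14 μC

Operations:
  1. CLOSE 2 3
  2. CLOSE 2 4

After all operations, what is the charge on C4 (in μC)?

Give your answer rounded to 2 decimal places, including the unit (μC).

Answer: 15.67 μC

Derivation:
Initial: C1(4μF, Q=13μC, V=3.25V), C2(3μF, Q=12μC, V=4.00V), C3(3μF, Q=7μC, V=2.33V), C4(6μF, Q=14μC, V=2.33V)
Op 1: CLOSE 2-3: Q_total=19.00, C_total=6.00, V=3.17; Q2=9.50, Q3=9.50; dissipated=2.083
Op 2: CLOSE 2-4: Q_total=23.50, C_total=9.00, V=2.61; Q2=7.83, Q4=15.67; dissipated=0.694
Final charges: Q1=13.00, Q2=7.83, Q3=9.50, Q4=15.67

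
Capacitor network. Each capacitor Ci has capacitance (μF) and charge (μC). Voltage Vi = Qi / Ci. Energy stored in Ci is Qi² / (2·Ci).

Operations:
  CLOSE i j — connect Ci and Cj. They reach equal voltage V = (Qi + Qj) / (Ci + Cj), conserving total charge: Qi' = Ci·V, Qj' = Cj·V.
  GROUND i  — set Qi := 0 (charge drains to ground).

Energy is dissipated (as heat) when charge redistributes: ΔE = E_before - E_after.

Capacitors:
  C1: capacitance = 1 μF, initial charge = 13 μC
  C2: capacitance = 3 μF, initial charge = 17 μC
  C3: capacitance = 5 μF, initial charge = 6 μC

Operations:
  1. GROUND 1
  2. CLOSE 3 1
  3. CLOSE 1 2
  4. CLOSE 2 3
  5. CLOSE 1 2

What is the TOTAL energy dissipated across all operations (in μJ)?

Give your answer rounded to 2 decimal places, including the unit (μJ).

Answer: 106.55 μJ

Derivation:
Initial: C1(1μF, Q=13μC, V=13.00V), C2(3μF, Q=17μC, V=5.67V), C3(5μF, Q=6μC, V=1.20V)
Op 1: GROUND 1: Q1=0; energy lost=84.500
Op 2: CLOSE 3-1: Q_total=6.00, C_total=6.00, V=1.00; Q3=5.00, Q1=1.00; dissipated=0.600
Op 3: CLOSE 1-2: Q_total=18.00, C_total=4.00, V=4.50; Q1=4.50, Q2=13.50; dissipated=8.167
Op 4: CLOSE 2-3: Q_total=18.50, C_total=8.00, V=2.31; Q2=6.94, Q3=11.56; dissipated=11.484
Op 5: CLOSE 1-2: Q_total=11.44, C_total=4.00, V=2.86; Q1=2.86, Q2=8.58; dissipated=1.794
Total dissipated: 106.545 μJ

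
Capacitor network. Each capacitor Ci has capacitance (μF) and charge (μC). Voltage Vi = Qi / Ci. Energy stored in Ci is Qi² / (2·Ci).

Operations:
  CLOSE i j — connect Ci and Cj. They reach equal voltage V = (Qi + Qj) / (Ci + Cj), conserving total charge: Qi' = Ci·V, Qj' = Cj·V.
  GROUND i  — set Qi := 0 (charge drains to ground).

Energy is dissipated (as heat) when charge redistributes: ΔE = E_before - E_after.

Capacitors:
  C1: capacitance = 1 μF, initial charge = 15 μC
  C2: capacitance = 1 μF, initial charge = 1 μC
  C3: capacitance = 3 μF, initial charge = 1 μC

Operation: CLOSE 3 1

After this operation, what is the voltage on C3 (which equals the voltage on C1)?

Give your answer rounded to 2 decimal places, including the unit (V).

Answer: 4.00 V

Derivation:
Initial: C1(1μF, Q=15μC, V=15.00V), C2(1μF, Q=1μC, V=1.00V), C3(3μF, Q=1μC, V=0.33V)
Op 1: CLOSE 3-1: Q_total=16.00, C_total=4.00, V=4.00; Q3=12.00, Q1=4.00; dissipated=80.667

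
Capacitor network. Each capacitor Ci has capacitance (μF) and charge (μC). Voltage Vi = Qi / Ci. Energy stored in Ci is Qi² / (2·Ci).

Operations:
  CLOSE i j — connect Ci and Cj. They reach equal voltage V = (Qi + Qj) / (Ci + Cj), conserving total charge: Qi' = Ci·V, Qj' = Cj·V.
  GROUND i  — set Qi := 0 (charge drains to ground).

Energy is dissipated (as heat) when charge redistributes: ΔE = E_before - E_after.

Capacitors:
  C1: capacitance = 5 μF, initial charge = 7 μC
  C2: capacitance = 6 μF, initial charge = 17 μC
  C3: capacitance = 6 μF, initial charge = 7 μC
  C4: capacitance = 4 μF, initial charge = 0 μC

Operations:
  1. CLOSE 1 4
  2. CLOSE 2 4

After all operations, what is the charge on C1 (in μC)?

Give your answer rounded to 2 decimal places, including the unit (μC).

Answer: 3.89 μC

Derivation:
Initial: C1(5μF, Q=7μC, V=1.40V), C2(6μF, Q=17μC, V=2.83V), C3(6μF, Q=7μC, V=1.17V), C4(4μF, Q=0μC, V=0.00V)
Op 1: CLOSE 1-4: Q_total=7.00, C_total=9.00, V=0.78; Q1=3.89, Q4=3.11; dissipated=2.178
Op 2: CLOSE 2-4: Q_total=20.11, C_total=10.00, V=2.01; Q2=12.07, Q4=8.04; dissipated=5.070
Final charges: Q1=3.89, Q2=12.07, Q3=7.00, Q4=8.04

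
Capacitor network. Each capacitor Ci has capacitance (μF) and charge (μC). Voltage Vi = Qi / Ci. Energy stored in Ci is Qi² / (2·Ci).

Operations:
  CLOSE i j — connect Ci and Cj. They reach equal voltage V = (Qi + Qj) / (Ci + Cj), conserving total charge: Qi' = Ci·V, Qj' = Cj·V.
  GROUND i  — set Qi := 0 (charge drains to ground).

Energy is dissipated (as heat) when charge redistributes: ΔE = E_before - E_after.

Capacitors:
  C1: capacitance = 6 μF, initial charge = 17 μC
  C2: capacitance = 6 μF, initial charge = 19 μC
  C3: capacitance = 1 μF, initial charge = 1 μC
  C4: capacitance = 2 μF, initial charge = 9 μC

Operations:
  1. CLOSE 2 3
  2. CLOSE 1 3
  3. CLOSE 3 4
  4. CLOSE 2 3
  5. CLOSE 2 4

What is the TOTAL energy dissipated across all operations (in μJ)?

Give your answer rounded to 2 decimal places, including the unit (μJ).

Answer: 4.09 μJ

Derivation:
Initial: C1(6μF, Q=17μC, V=2.83V), C2(6μF, Q=19μC, V=3.17V), C3(1μF, Q=1μC, V=1.00V), C4(2μF, Q=9μC, V=4.50V)
Op 1: CLOSE 2-3: Q_total=20.00, C_total=7.00, V=2.86; Q2=17.14, Q3=2.86; dissipated=2.012
Op 2: CLOSE 1-3: Q_total=19.86, C_total=7.00, V=2.84; Q1=17.02, Q3=2.84; dissipated=0.000
Op 3: CLOSE 3-4: Q_total=11.84, C_total=3.00, V=3.95; Q3=3.95, Q4=7.89; dissipated=0.922
Op 4: CLOSE 2-3: Q_total=21.09, C_total=7.00, V=3.01; Q2=18.08, Q3=3.01; dissipated=0.508
Op 5: CLOSE 2-4: Q_total=25.97, C_total=8.00, V=3.25; Q2=19.48, Q4=6.49; dissipated=0.653
Total dissipated: 4.095 μJ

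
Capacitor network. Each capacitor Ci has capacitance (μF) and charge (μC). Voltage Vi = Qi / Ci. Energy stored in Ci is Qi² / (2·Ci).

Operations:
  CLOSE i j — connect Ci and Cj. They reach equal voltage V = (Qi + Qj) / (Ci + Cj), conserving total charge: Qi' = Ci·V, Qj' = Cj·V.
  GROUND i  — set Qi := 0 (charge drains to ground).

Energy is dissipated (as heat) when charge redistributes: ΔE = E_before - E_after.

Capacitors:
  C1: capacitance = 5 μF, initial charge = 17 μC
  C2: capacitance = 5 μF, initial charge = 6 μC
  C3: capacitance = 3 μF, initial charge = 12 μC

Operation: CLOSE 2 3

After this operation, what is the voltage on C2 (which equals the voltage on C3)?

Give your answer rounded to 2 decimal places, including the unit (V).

Initial: C1(5μF, Q=17μC, V=3.40V), C2(5μF, Q=6μC, V=1.20V), C3(3μF, Q=12μC, V=4.00V)
Op 1: CLOSE 2-3: Q_total=18.00, C_total=8.00, V=2.25; Q2=11.25, Q3=6.75; dissipated=7.350

Answer: 2.25 V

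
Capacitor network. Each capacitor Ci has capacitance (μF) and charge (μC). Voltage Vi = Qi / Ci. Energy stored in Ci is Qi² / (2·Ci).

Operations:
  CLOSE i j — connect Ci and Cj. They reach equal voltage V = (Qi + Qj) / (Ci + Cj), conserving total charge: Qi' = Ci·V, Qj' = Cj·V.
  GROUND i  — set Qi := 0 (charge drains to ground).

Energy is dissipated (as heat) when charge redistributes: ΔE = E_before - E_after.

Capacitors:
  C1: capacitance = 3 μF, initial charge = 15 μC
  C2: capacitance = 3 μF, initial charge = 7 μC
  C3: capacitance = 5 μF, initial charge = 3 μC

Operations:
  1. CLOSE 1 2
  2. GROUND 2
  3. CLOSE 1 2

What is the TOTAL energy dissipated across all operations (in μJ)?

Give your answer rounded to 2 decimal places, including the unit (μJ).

Answer: 35.58 μJ

Derivation:
Initial: C1(3μF, Q=15μC, V=5.00V), C2(3μF, Q=7μC, V=2.33V), C3(5μF, Q=3μC, V=0.60V)
Op 1: CLOSE 1-2: Q_total=22.00, C_total=6.00, V=3.67; Q1=11.00, Q2=11.00; dissipated=5.333
Op 2: GROUND 2: Q2=0; energy lost=20.167
Op 3: CLOSE 1-2: Q_total=11.00, C_total=6.00, V=1.83; Q1=5.50, Q2=5.50; dissipated=10.083
Total dissipated: 35.583 μJ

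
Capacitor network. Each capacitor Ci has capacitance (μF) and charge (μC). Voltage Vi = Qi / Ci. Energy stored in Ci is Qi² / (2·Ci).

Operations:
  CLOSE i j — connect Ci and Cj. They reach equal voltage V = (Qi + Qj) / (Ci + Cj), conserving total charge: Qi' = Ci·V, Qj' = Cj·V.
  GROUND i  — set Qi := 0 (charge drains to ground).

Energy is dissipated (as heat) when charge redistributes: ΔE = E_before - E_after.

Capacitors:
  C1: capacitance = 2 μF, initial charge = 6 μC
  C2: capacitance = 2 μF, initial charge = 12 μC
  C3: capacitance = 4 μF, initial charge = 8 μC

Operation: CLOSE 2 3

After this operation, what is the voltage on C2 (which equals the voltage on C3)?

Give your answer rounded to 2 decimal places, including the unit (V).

Answer: 3.33 V

Derivation:
Initial: C1(2μF, Q=6μC, V=3.00V), C2(2μF, Q=12μC, V=6.00V), C3(4μF, Q=8μC, V=2.00V)
Op 1: CLOSE 2-3: Q_total=20.00, C_total=6.00, V=3.33; Q2=6.67, Q3=13.33; dissipated=10.667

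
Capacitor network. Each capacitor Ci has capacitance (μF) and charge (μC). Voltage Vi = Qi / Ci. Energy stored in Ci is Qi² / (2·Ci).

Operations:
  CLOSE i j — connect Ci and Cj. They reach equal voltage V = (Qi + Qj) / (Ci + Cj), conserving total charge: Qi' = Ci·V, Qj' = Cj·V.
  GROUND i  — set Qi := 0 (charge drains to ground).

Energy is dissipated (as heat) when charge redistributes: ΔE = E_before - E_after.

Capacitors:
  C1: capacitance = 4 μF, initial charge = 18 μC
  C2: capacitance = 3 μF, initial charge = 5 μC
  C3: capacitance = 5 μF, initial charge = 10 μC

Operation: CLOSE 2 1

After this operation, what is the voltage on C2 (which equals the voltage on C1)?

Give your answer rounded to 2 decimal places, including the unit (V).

Answer: 3.29 V

Derivation:
Initial: C1(4μF, Q=18μC, V=4.50V), C2(3μF, Q=5μC, V=1.67V), C3(5μF, Q=10μC, V=2.00V)
Op 1: CLOSE 2-1: Q_total=23.00, C_total=7.00, V=3.29; Q2=9.86, Q1=13.14; dissipated=6.881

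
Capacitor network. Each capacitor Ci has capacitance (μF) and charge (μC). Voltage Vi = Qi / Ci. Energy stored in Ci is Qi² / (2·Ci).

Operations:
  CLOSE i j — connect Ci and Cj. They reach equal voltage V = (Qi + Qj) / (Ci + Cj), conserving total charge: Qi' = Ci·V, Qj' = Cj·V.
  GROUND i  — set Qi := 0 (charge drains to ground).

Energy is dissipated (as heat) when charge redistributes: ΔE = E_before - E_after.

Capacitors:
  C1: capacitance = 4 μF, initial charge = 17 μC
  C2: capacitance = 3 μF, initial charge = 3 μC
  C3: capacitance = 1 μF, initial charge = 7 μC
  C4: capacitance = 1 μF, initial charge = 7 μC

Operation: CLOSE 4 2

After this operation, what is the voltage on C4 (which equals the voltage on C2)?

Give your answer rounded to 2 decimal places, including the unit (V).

Initial: C1(4μF, Q=17μC, V=4.25V), C2(3μF, Q=3μC, V=1.00V), C3(1μF, Q=7μC, V=7.00V), C4(1μF, Q=7μC, V=7.00V)
Op 1: CLOSE 4-2: Q_total=10.00, C_total=4.00, V=2.50; Q4=2.50, Q2=7.50; dissipated=13.500

Answer: 2.50 V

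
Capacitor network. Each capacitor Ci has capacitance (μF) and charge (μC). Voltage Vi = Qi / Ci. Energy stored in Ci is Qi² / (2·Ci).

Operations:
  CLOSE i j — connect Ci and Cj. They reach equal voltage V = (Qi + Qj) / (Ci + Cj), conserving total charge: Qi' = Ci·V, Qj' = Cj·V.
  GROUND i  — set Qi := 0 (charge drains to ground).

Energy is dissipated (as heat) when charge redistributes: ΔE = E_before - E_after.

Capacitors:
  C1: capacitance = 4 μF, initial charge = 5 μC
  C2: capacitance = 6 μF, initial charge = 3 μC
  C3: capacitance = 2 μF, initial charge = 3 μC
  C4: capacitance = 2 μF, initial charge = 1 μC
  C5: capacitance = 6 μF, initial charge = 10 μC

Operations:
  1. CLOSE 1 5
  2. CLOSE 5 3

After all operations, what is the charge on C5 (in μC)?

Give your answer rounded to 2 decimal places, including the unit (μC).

Initial: C1(4μF, Q=5μC, V=1.25V), C2(6μF, Q=3μC, V=0.50V), C3(2μF, Q=3μC, V=1.50V), C4(2μF, Q=1μC, V=0.50V), C5(6μF, Q=10μC, V=1.67V)
Op 1: CLOSE 1-5: Q_total=15.00, C_total=10.00, V=1.50; Q1=6.00, Q5=9.00; dissipated=0.208
Op 2: CLOSE 5-3: Q_total=12.00, C_total=8.00, V=1.50; Q5=9.00, Q3=3.00; dissipated=0.000
Final charges: Q1=6.00, Q2=3.00, Q3=3.00, Q4=1.00, Q5=9.00

Answer: 9.00 μC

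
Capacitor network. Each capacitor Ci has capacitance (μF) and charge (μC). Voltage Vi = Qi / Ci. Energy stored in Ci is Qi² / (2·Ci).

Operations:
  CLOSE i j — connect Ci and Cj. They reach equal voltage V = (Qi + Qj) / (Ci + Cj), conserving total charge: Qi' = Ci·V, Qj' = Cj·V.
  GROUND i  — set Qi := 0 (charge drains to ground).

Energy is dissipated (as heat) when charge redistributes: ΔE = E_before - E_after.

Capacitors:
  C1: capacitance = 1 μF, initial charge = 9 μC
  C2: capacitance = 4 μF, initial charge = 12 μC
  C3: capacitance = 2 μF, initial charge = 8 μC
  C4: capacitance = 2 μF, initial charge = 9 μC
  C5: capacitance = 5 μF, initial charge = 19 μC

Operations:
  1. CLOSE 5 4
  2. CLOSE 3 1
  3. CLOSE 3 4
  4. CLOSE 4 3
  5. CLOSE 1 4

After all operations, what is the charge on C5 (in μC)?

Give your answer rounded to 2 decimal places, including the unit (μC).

Answer: 20.00 μC

Derivation:
Initial: C1(1μF, Q=9μC, V=9.00V), C2(4μF, Q=12μC, V=3.00V), C3(2μF, Q=8μC, V=4.00V), C4(2μF, Q=9μC, V=4.50V), C5(5μF, Q=19μC, V=3.80V)
Op 1: CLOSE 5-4: Q_total=28.00, C_total=7.00, V=4.00; Q5=20.00, Q4=8.00; dissipated=0.350
Op 2: CLOSE 3-1: Q_total=17.00, C_total=3.00, V=5.67; Q3=11.33, Q1=5.67; dissipated=8.333
Op 3: CLOSE 3-4: Q_total=19.33, C_total=4.00, V=4.83; Q3=9.67, Q4=9.67; dissipated=1.389
Op 4: CLOSE 4-3: Q_total=19.33, C_total=4.00, V=4.83; Q4=9.67, Q3=9.67; dissipated=0.000
Op 5: CLOSE 1-4: Q_total=15.33, C_total=3.00, V=5.11; Q1=5.11, Q4=10.22; dissipated=0.231
Final charges: Q1=5.11, Q2=12.00, Q3=9.67, Q4=10.22, Q5=20.00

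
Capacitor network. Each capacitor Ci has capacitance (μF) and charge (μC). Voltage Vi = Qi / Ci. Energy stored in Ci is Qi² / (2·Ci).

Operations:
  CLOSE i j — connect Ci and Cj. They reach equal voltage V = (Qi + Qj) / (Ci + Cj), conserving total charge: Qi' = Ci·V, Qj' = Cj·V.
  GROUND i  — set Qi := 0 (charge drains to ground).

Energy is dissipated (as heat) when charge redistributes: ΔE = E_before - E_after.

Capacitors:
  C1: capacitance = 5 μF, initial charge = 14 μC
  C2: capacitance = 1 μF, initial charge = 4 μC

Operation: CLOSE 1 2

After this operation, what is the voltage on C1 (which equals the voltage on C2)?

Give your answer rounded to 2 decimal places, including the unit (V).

Answer: 3.00 V

Derivation:
Initial: C1(5μF, Q=14μC, V=2.80V), C2(1μF, Q=4μC, V=4.00V)
Op 1: CLOSE 1-2: Q_total=18.00, C_total=6.00, V=3.00; Q1=15.00, Q2=3.00; dissipated=0.600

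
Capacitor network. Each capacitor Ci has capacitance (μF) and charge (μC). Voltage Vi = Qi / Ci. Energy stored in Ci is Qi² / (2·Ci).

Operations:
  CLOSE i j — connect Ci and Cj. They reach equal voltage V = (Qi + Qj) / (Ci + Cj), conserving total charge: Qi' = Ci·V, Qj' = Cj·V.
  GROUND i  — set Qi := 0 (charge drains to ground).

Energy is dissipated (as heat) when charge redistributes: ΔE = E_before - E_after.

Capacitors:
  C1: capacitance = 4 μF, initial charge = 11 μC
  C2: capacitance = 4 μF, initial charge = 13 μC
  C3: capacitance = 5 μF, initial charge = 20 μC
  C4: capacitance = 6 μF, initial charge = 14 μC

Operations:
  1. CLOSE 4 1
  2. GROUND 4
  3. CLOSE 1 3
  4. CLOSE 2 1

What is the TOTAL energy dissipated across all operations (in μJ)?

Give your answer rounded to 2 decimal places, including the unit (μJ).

Initial: C1(4μF, Q=11μC, V=2.75V), C2(4μF, Q=13μC, V=3.25V), C3(5μF, Q=20μC, V=4.00V), C4(6μF, Q=14μC, V=2.33V)
Op 1: CLOSE 4-1: Q_total=25.00, C_total=10.00, V=2.50; Q4=15.00, Q1=10.00; dissipated=0.208
Op 2: GROUND 4: Q4=0; energy lost=18.750
Op 3: CLOSE 1-3: Q_total=30.00, C_total=9.00, V=3.33; Q1=13.33, Q3=16.67; dissipated=2.500
Op 4: CLOSE 2-1: Q_total=26.33, C_total=8.00, V=3.29; Q2=13.17, Q1=13.17; dissipated=0.007
Total dissipated: 21.465 μJ

Answer: 21.47 μJ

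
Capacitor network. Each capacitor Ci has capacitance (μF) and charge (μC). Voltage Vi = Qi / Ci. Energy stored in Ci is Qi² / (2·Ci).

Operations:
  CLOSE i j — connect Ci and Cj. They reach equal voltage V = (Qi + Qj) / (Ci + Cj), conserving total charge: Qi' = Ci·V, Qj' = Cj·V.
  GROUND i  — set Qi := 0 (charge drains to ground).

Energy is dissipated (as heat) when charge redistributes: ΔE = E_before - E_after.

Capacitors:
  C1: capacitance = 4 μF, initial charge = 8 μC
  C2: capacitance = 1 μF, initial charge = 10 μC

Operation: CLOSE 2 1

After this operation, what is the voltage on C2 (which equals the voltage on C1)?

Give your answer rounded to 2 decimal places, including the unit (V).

Answer: 3.60 V

Derivation:
Initial: C1(4μF, Q=8μC, V=2.00V), C2(1μF, Q=10μC, V=10.00V)
Op 1: CLOSE 2-1: Q_total=18.00, C_total=5.00, V=3.60; Q2=3.60, Q1=14.40; dissipated=25.600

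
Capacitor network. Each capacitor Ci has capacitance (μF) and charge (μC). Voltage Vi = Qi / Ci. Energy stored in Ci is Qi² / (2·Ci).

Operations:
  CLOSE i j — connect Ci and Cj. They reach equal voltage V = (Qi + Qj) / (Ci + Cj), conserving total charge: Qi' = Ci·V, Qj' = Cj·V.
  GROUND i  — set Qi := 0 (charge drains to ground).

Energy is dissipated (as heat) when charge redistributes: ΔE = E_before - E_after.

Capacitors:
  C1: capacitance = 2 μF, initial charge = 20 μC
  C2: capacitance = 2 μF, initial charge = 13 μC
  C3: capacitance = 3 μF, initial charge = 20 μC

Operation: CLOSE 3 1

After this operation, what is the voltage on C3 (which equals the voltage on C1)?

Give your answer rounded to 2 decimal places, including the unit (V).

Initial: C1(2μF, Q=20μC, V=10.00V), C2(2μF, Q=13μC, V=6.50V), C3(3μF, Q=20μC, V=6.67V)
Op 1: CLOSE 3-1: Q_total=40.00, C_total=5.00, V=8.00; Q3=24.00, Q1=16.00; dissipated=6.667

Answer: 8.00 V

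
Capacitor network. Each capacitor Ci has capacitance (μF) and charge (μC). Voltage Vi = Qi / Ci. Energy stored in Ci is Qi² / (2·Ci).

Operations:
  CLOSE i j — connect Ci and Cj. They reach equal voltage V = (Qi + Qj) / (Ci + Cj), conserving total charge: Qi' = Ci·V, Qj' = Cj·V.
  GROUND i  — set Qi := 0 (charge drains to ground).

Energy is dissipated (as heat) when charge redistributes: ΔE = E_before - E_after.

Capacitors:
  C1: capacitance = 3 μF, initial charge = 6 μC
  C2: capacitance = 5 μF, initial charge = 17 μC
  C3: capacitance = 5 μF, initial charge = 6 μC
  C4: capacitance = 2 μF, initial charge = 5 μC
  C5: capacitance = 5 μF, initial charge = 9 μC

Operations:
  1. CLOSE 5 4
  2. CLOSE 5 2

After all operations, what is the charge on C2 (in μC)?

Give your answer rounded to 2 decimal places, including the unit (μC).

Answer: 13.50 μC

Derivation:
Initial: C1(3μF, Q=6μC, V=2.00V), C2(5μF, Q=17μC, V=3.40V), C3(5μF, Q=6μC, V=1.20V), C4(2μF, Q=5μC, V=2.50V), C5(5μF, Q=9μC, V=1.80V)
Op 1: CLOSE 5-4: Q_total=14.00, C_total=7.00, V=2.00; Q5=10.00, Q4=4.00; dissipated=0.350
Op 2: CLOSE 5-2: Q_total=27.00, C_total=10.00, V=2.70; Q5=13.50, Q2=13.50; dissipated=2.450
Final charges: Q1=6.00, Q2=13.50, Q3=6.00, Q4=4.00, Q5=13.50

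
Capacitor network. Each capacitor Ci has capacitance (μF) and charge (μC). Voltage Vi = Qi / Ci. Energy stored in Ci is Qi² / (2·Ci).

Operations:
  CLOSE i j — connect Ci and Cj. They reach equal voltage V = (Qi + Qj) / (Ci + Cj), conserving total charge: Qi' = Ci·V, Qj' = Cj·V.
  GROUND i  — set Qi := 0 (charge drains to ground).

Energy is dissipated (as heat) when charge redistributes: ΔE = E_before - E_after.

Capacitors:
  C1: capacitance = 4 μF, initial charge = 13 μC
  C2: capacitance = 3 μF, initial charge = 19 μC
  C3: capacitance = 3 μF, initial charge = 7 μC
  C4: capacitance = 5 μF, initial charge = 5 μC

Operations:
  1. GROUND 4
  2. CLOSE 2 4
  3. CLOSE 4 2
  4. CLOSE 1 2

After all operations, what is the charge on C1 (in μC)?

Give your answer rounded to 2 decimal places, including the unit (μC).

Answer: 11.50 μC

Derivation:
Initial: C1(4μF, Q=13μC, V=3.25V), C2(3μF, Q=19μC, V=6.33V), C3(3μF, Q=7μC, V=2.33V), C4(5μF, Q=5μC, V=1.00V)
Op 1: GROUND 4: Q4=0; energy lost=2.500
Op 2: CLOSE 2-4: Q_total=19.00, C_total=8.00, V=2.38; Q2=7.12, Q4=11.88; dissipated=37.604
Op 3: CLOSE 4-2: Q_total=19.00, C_total=8.00, V=2.38; Q4=11.88, Q2=7.12; dissipated=0.000
Op 4: CLOSE 1-2: Q_total=20.12, C_total=7.00, V=2.88; Q1=11.50, Q2=8.62; dissipated=0.656
Final charges: Q1=11.50, Q2=8.62, Q3=7.00, Q4=11.88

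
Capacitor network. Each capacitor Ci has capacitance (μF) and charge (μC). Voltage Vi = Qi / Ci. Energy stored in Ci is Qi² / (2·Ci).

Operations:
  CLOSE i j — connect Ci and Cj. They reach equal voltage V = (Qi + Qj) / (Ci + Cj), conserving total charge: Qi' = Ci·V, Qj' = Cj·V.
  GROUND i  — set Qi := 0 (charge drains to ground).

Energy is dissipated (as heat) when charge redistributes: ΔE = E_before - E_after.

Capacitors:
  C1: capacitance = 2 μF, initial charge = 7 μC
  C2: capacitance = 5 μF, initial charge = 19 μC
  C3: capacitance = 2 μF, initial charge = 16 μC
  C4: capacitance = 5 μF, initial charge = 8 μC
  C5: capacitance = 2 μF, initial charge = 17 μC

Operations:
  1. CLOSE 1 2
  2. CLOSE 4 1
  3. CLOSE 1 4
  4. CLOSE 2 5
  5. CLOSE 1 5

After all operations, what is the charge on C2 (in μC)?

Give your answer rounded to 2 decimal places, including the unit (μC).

Initial: C1(2μF, Q=7μC, V=3.50V), C2(5μF, Q=19μC, V=3.80V), C3(2μF, Q=16μC, V=8.00V), C4(5μF, Q=8μC, V=1.60V), C5(2μF, Q=17μC, V=8.50V)
Op 1: CLOSE 1-2: Q_total=26.00, C_total=7.00, V=3.71; Q1=7.43, Q2=18.57; dissipated=0.064
Op 2: CLOSE 4-1: Q_total=15.43, C_total=7.00, V=2.20; Q4=11.02, Q1=4.41; dissipated=3.193
Op 3: CLOSE 1-4: Q_total=15.43, C_total=7.00, V=2.20; Q1=4.41, Q4=11.02; dissipated=0.000
Op 4: CLOSE 2-5: Q_total=35.57, C_total=7.00, V=5.08; Q2=25.41, Q5=10.16; dissipated=16.359
Op 5: CLOSE 1-5: Q_total=14.57, C_total=4.00, V=3.64; Q1=7.29, Q5=7.29; dissipated=4.140
Final charges: Q1=7.29, Q2=25.41, Q3=16.00, Q4=11.02, Q5=7.29

Answer: 25.41 μC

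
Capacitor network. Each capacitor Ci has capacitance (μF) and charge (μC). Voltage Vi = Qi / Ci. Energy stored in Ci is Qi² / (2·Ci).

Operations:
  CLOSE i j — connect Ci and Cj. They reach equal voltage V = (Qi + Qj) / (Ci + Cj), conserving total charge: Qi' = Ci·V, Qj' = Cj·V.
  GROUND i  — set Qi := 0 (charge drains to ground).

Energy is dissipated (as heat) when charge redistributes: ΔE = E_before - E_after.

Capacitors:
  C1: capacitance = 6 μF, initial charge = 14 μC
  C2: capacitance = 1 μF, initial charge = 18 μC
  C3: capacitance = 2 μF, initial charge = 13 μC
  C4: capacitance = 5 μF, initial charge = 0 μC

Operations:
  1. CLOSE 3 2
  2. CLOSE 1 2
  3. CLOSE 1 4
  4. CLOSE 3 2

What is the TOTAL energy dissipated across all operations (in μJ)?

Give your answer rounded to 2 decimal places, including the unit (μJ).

Answer: 103.66 μJ

Derivation:
Initial: C1(6μF, Q=14μC, V=2.33V), C2(1μF, Q=18μC, V=18.00V), C3(2μF, Q=13μC, V=6.50V), C4(5μF, Q=0μC, V=0.00V)
Op 1: CLOSE 3-2: Q_total=31.00, C_total=3.00, V=10.33; Q3=20.67, Q2=10.33; dissipated=44.083
Op 2: CLOSE 1-2: Q_total=24.33, C_total=7.00, V=3.48; Q1=20.86, Q2=3.48; dissipated=27.429
Op 3: CLOSE 1-4: Q_total=20.86, C_total=11.00, V=1.90; Q1=11.38, Q4=9.48; dissipated=16.478
Op 4: CLOSE 3-2: Q_total=24.14, C_total=3.00, V=8.05; Q3=16.10, Q2=8.05; dissipated=15.673
Total dissipated: 103.663 μJ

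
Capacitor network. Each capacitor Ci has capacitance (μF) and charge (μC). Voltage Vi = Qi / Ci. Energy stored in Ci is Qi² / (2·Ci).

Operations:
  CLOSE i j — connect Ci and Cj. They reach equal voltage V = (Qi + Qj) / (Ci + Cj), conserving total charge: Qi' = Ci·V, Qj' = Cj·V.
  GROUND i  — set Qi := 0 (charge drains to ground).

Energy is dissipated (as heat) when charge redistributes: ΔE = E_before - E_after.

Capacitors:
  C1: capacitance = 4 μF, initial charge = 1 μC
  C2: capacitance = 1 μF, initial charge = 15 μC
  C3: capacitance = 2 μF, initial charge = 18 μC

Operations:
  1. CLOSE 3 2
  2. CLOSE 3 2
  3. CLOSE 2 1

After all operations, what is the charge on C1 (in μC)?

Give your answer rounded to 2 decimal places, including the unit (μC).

Initial: C1(4μF, Q=1μC, V=0.25V), C2(1μF, Q=15μC, V=15.00V), C3(2μF, Q=18μC, V=9.00V)
Op 1: CLOSE 3-2: Q_total=33.00, C_total=3.00, V=11.00; Q3=22.00, Q2=11.00; dissipated=12.000
Op 2: CLOSE 3-2: Q_total=33.00, C_total=3.00, V=11.00; Q3=22.00, Q2=11.00; dissipated=0.000
Op 3: CLOSE 2-1: Q_total=12.00, C_total=5.00, V=2.40; Q2=2.40, Q1=9.60; dissipated=46.225
Final charges: Q1=9.60, Q2=2.40, Q3=22.00

Answer: 9.60 μC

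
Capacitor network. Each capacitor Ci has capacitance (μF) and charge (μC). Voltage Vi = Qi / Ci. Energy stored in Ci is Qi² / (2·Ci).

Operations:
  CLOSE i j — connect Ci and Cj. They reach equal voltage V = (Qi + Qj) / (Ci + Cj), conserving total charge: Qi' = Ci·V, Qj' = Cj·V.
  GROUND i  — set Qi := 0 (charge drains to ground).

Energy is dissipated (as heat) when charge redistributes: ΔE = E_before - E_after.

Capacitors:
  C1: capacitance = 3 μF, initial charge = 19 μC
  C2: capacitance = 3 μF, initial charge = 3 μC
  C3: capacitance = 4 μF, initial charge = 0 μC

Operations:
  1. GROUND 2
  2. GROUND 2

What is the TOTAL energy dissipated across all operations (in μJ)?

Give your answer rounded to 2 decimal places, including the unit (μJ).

Initial: C1(3μF, Q=19μC, V=6.33V), C2(3μF, Q=3μC, V=1.00V), C3(4μF, Q=0μC, V=0.00V)
Op 1: GROUND 2: Q2=0; energy lost=1.500
Op 2: GROUND 2: Q2=0; energy lost=0.000
Total dissipated: 1.500 μJ

Answer: 1.50 μJ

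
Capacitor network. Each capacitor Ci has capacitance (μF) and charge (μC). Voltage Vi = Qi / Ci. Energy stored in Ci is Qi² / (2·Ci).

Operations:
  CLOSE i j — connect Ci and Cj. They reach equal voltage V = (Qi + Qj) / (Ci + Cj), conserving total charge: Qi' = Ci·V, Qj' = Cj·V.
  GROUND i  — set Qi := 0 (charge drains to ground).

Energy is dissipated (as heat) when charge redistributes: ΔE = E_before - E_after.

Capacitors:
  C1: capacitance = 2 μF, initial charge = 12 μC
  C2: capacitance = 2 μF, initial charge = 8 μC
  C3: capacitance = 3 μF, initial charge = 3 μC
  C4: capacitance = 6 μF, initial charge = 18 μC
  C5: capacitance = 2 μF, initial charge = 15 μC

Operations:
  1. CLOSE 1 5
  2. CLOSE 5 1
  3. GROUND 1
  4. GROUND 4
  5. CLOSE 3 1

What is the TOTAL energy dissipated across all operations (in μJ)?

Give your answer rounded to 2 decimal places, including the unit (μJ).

Initial: C1(2μF, Q=12μC, V=6.00V), C2(2μF, Q=8μC, V=4.00V), C3(3μF, Q=3μC, V=1.00V), C4(6μF, Q=18μC, V=3.00V), C5(2μF, Q=15μC, V=7.50V)
Op 1: CLOSE 1-5: Q_total=27.00, C_total=4.00, V=6.75; Q1=13.50, Q5=13.50; dissipated=1.125
Op 2: CLOSE 5-1: Q_total=27.00, C_total=4.00, V=6.75; Q5=13.50, Q1=13.50; dissipated=0.000
Op 3: GROUND 1: Q1=0; energy lost=45.562
Op 4: GROUND 4: Q4=0; energy lost=27.000
Op 5: CLOSE 3-1: Q_total=3.00, C_total=5.00, V=0.60; Q3=1.80, Q1=1.20; dissipated=0.600
Total dissipated: 74.287 μJ

Answer: 74.29 μJ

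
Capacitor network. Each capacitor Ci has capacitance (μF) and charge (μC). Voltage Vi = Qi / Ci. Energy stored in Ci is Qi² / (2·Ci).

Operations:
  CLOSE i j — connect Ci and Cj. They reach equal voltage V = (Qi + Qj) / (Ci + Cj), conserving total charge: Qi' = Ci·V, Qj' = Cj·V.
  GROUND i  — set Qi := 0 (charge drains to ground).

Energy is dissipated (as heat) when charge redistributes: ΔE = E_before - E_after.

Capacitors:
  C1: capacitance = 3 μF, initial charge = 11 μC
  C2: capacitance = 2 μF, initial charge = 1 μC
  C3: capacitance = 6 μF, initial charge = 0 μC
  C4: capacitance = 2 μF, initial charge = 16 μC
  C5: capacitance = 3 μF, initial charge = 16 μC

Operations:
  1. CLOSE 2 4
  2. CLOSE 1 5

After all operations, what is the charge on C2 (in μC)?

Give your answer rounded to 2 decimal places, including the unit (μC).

Initial: C1(3μF, Q=11μC, V=3.67V), C2(2μF, Q=1μC, V=0.50V), C3(6μF, Q=0μC, V=0.00V), C4(2μF, Q=16μC, V=8.00V), C5(3μF, Q=16μC, V=5.33V)
Op 1: CLOSE 2-4: Q_total=17.00, C_total=4.00, V=4.25; Q2=8.50, Q4=8.50; dissipated=28.125
Op 2: CLOSE 1-5: Q_total=27.00, C_total=6.00, V=4.50; Q1=13.50, Q5=13.50; dissipated=2.083
Final charges: Q1=13.50, Q2=8.50, Q3=0.00, Q4=8.50, Q5=13.50

Answer: 8.50 μC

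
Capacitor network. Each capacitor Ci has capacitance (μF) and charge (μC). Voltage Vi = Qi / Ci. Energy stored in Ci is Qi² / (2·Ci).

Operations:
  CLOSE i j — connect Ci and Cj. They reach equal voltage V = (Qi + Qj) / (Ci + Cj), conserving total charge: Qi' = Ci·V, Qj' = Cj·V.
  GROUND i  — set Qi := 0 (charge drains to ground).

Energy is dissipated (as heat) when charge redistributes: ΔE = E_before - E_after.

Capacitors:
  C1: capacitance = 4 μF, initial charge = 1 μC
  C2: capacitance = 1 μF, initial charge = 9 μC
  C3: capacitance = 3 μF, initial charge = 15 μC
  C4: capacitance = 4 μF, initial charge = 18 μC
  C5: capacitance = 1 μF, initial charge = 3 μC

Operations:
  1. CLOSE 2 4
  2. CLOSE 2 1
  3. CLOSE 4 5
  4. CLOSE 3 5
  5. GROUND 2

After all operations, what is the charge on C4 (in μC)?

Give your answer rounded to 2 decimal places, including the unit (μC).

Initial: C1(4μF, Q=1μC, V=0.25V), C2(1μF, Q=9μC, V=9.00V), C3(3μF, Q=15μC, V=5.00V), C4(4μF, Q=18μC, V=4.50V), C5(1μF, Q=3μC, V=3.00V)
Op 1: CLOSE 2-4: Q_total=27.00, C_total=5.00, V=5.40; Q2=5.40, Q4=21.60; dissipated=8.100
Op 2: CLOSE 2-1: Q_total=6.40, C_total=5.00, V=1.28; Q2=1.28, Q1=5.12; dissipated=10.609
Op 3: CLOSE 4-5: Q_total=24.60, C_total=5.00, V=4.92; Q4=19.68, Q5=4.92; dissipated=2.304
Op 4: CLOSE 3-5: Q_total=19.92, C_total=4.00, V=4.98; Q3=14.94, Q5=4.98; dissipated=0.002
Op 5: GROUND 2: Q2=0; energy lost=0.819
Final charges: Q1=5.12, Q2=0.00, Q3=14.94, Q4=19.68, Q5=4.98

Answer: 19.68 μC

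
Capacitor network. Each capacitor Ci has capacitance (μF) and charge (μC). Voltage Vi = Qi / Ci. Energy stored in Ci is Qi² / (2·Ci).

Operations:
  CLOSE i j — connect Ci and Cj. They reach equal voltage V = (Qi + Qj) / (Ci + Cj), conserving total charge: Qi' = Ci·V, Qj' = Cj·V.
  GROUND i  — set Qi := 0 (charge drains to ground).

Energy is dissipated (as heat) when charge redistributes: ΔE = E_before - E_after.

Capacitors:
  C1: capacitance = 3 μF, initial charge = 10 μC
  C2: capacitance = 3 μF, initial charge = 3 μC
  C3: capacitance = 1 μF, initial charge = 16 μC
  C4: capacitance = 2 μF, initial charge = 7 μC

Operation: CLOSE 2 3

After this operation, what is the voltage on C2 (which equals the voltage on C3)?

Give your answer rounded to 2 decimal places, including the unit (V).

Initial: C1(3μF, Q=10μC, V=3.33V), C2(3μF, Q=3μC, V=1.00V), C3(1μF, Q=16μC, V=16.00V), C4(2μF, Q=7μC, V=3.50V)
Op 1: CLOSE 2-3: Q_total=19.00, C_total=4.00, V=4.75; Q2=14.25, Q3=4.75; dissipated=84.375

Answer: 4.75 V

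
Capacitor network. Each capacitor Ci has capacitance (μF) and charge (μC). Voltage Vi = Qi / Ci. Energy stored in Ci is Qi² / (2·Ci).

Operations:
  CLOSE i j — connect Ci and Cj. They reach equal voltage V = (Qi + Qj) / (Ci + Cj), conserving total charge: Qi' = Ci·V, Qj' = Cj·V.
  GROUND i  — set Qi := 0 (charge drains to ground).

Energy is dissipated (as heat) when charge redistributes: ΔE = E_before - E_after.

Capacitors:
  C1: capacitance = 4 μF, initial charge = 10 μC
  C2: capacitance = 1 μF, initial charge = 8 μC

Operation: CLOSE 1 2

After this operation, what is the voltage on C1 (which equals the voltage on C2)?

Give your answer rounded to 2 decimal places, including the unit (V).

Initial: C1(4μF, Q=10μC, V=2.50V), C2(1μF, Q=8μC, V=8.00V)
Op 1: CLOSE 1-2: Q_total=18.00, C_total=5.00, V=3.60; Q1=14.40, Q2=3.60; dissipated=12.100

Answer: 3.60 V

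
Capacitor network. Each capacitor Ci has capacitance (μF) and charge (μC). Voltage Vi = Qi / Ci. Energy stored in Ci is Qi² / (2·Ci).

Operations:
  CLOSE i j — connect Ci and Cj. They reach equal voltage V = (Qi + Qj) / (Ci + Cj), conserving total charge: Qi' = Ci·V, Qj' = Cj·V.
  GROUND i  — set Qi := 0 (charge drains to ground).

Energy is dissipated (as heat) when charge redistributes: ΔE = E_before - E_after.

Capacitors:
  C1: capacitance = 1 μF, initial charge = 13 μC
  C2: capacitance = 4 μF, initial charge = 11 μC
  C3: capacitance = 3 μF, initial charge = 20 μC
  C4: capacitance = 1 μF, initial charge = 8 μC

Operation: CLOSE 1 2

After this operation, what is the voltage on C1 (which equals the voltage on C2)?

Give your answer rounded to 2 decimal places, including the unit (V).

Initial: C1(1μF, Q=13μC, V=13.00V), C2(4μF, Q=11μC, V=2.75V), C3(3μF, Q=20μC, V=6.67V), C4(1μF, Q=8μC, V=8.00V)
Op 1: CLOSE 1-2: Q_total=24.00, C_total=5.00, V=4.80; Q1=4.80, Q2=19.20; dissipated=42.025

Answer: 4.80 V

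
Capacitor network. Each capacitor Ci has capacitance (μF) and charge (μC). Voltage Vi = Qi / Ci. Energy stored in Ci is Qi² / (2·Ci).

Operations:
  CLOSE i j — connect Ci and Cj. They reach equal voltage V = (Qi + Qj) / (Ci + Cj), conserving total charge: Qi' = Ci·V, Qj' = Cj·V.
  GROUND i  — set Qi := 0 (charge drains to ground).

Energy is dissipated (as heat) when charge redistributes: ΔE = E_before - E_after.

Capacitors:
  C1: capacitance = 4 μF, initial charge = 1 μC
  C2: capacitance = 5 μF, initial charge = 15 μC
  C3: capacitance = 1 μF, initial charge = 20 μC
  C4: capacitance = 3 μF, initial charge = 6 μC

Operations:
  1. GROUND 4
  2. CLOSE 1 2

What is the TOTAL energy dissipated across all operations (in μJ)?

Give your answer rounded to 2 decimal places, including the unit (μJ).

Answer: 14.40 μJ

Derivation:
Initial: C1(4μF, Q=1μC, V=0.25V), C2(5μF, Q=15μC, V=3.00V), C3(1μF, Q=20μC, V=20.00V), C4(3μF, Q=6μC, V=2.00V)
Op 1: GROUND 4: Q4=0; energy lost=6.000
Op 2: CLOSE 1-2: Q_total=16.00, C_total=9.00, V=1.78; Q1=7.11, Q2=8.89; dissipated=8.403
Total dissipated: 14.403 μJ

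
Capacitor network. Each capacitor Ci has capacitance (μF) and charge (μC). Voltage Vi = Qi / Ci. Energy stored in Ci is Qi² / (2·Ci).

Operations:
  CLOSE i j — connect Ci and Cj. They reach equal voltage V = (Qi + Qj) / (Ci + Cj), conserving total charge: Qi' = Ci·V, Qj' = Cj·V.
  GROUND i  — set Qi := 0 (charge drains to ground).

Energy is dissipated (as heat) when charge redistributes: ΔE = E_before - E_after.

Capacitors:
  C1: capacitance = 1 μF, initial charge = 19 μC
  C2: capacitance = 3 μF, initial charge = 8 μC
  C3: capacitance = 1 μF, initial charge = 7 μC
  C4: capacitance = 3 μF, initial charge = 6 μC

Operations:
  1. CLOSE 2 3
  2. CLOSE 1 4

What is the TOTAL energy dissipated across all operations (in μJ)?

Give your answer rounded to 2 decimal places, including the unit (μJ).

Answer: 115.42 μJ

Derivation:
Initial: C1(1μF, Q=19μC, V=19.00V), C2(3μF, Q=8μC, V=2.67V), C3(1μF, Q=7μC, V=7.00V), C4(3μF, Q=6μC, V=2.00V)
Op 1: CLOSE 2-3: Q_total=15.00, C_total=4.00, V=3.75; Q2=11.25, Q3=3.75; dissipated=7.042
Op 2: CLOSE 1-4: Q_total=25.00, C_total=4.00, V=6.25; Q1=6.25, Q4=18.75; dissipated=108.375
Total dissipated: 115.417 μJ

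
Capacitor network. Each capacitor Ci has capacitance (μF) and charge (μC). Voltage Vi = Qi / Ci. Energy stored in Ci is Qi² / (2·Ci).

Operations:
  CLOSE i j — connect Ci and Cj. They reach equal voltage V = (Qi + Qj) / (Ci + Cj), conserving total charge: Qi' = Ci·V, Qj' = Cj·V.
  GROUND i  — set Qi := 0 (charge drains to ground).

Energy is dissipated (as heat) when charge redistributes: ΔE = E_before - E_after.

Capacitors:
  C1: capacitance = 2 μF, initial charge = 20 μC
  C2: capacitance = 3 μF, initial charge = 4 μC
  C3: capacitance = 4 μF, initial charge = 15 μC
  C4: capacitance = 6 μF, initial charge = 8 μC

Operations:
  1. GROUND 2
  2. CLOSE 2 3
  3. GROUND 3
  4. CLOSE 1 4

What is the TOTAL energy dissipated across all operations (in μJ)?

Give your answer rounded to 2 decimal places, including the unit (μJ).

Answer: 80.24 μJ

Derivation:
Initial: C1(2μF, Q=20μC, V=10.00V), C2(3μF, Q=4μC, V=1.33V), C3(4μF, Q=15μC, V=3.75V), C4(6μF, Q=8μC, V=1.33V)
Op 1: GROUND 2: Q2=0; energy lost=2.667
Op 2: CLOSE 2-3: Q_total=15.00, C_total=7.00, V=2.14; Q2=6.43, Q3=8.57; dissipated=12.054
Op 3: GROUND 3: Q3=0; energy lost=9.184
Op 4: CLOSE 1-4: Q_total=28.00, C_total=8.00, V=3.50; Q1=7.00, Q4=21.00; dissipated=56.333
Total dissipated: 80.237 μJ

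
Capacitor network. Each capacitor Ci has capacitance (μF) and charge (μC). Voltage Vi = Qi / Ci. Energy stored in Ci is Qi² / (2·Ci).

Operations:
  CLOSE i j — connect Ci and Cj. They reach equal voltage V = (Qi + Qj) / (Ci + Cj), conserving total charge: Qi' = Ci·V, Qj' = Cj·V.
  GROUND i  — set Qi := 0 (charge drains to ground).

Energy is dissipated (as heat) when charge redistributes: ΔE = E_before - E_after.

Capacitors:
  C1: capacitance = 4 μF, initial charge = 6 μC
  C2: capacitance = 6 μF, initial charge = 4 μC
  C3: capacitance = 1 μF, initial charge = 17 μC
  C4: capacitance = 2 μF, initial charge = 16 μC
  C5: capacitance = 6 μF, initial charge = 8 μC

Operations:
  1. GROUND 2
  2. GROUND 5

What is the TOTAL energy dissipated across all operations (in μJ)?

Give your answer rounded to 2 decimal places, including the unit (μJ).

Initial: C1(4μF, Q=6μC, V=1.50V), C2(6μF, Q=4μC, V=0.67V), C3(1μF, Q=17μC, V=17.00V), C4(2μF, Q=16μC, V=8.00V), C5(6μF, Q=8μC, V=1.33V)
Op 1: GROUND 2: Q2=0; energy lost=1.333
Op 2: GROUND 5: Q5=0; energy lost=5.333
Total dissipated: 6.667 μJ

Answer: 6.67 μJ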